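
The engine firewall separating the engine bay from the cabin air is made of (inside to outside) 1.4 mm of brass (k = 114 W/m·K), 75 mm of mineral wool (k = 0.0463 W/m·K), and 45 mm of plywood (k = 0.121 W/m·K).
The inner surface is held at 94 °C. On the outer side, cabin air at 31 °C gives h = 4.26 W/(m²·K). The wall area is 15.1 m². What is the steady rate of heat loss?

Using the resistance-network approach (series):
R_brass = L/(kA) = 0.0014/(114×15.1) = 8.133×10^-7 K/W
R_mineral wool = L/(kA) = 0.075/(0.0463×15.1) = 0.1073 K/W
R_plywood = L/(kA) = 0.045/(0.121×15.1) = 0.02463 K/W
R_outer film = 1/(h_o·A) = 1/(4.26×15.1) = 0.01555 K/W
R_total = 0.1475 K/W
Q = ΔT / R_total = 63 / 0.1475

Q ≈ 427 W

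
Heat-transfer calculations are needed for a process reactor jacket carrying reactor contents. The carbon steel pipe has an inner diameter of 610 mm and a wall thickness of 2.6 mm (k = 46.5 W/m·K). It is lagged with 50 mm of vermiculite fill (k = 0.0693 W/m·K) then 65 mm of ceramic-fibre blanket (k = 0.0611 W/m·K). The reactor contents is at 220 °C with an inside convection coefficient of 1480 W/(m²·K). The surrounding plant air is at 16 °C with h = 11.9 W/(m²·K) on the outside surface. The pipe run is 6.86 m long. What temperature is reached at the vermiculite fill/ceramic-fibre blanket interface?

Per-layer cylindrical resistances, series-summed:
R_inner film = 1/(h_i·2πr₁L) = 1/(1480×2π×0.305×6.86) = 5.14×10^-5 K/W
R_carbon steel pipe wall = ln(307.6/305)/(2π×46.5×6.86) = 4.235×10^-6 K/W
R_vermiculite fill = ln(357.6/307.6)/(2π×0.0693×6.86) = 0.05042 K/W
R_ceramic-fibre blanket = ln(422.6/357.6)/(2π×0.0611×6.86) = 0.06342 K/W
R_outer film = 1/(h_o·2πr_oL) = 1/(11.9×2π×0.4226×6.86) = 0.004613 K/W
R_total = 0.1185 K/W
Q = ΔT/R_total = 204/0.1185
Q = 1720 W
T_interface = T_inner − Q·ΣR(inner→interface) = 220 − 1720×0.05048

T ≈ 133 °C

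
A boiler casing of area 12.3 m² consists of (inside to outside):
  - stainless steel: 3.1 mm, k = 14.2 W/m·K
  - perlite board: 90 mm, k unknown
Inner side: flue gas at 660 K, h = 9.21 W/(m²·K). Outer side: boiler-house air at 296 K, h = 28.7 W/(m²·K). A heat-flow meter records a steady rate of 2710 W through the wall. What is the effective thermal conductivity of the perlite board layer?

Thermal resistances in series:
R_inner film = 1/(h_i·A) = 1/(9.21×12.3) = 0.008827 K/W
R_stainless steel = L/(kA) = 0.0031/(14.2×12.3) = 1.775×10^-5 K/W
R_outer film = 1/(h_o·A) = 1/(28.7×12.3) = 0.002833 K/W
Sum of known resistances R_other = 0.01168 K/W
Total R = ΔT/Q = 364/2710 = 0.1343 K/W
R_perlite board = R_total − R_other = 0.1226 K/W
k = L/(R·A) = 0.09/(0.1226×12.3)

k ≈ 0.0597 W/(m·K)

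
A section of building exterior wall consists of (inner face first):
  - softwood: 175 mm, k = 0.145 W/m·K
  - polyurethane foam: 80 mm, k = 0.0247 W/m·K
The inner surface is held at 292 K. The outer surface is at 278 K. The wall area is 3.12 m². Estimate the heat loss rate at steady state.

Using the resistance-network approach (series):
R_softwood = L/(kA) = 0.175/(0.145×3.12) = 0.3868 K/W
R_polyurethane foam = L/(kA) = 0.08/(0.0247×3.12) = 1.038 K/W
R_total = 1.425 K/W
Q = ΔT / R_total = 14 / 1.425

Q ≈ 9.83 W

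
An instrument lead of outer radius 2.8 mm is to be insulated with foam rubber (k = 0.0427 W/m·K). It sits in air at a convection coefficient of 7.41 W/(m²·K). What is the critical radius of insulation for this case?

r_cr ≈ 5.76 mm

For a cylinder r_cr = k/h = 0.0427/7.41
r_cr = 5.76 mm; since the bare radius (2.8 mm) is below r_cr, adding a thin layer of insulation will *increase* heat loss.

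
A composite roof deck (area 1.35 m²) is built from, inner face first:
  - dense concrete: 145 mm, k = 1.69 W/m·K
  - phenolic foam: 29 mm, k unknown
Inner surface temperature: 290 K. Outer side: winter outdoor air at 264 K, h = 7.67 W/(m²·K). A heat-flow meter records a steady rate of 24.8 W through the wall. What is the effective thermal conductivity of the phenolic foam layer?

Model the wall as resistances in series:
R_dense concrete = L/(kA) = 0.145/(1.69×1.35) = 0.06355 K/W
R_outer film = 1/(h_o·A) = 1/(7.67×1.35) = 0.09658 K/W
Sum of known resistances R_other = 0.1601 K/W
Total R = ΔT/Q = 26/24.8 = 1.048 K/W
R_phenolic foam = R_total − R_other = 0.8883 K/W
k = L/(R·A) = 0.029/(0.8883×1.35)

k ≈ 0.0242 W/(m·K)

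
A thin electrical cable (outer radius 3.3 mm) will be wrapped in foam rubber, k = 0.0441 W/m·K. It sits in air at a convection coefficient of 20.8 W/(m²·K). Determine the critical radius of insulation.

For a cylinder r_cr = k/h = 0.0441/20.8
r_cr = 2.12 mm; since the bare radius (3.3 mm) is above r_cr, any added insulation will reduce heat loss.

r_cr ≈ 2.12 mm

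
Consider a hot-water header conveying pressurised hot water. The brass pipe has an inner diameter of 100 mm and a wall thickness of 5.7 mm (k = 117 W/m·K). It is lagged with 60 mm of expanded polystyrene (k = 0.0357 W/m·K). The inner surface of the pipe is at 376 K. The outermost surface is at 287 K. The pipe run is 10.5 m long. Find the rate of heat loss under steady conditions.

Q ≈ 287 W

Radial resistances (cylindrical: R_cond = ln(r_o/r_i)/(2πkL), R_conv = 1/(h·2πrL)):
R_brass pipe wall = ln(55.7/50)/(2π×117×10.5) = 1.399×10^-5 K/W
R_expanded polystyrene = ln(115.7/55.7)/(2π×0.0357×10.5) = 0.3104 K/W
R_total = 0.3104 K/W
Q = ΔT/R_total = 89/0.3104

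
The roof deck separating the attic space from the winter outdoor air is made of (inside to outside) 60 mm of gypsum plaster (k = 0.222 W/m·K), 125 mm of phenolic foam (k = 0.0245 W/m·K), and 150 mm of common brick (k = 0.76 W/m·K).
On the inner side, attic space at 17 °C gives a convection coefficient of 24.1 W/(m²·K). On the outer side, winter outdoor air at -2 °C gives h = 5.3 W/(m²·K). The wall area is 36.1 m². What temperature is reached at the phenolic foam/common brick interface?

Using the resistance-network approach (series):
R_inner film = 1/(h_i·A) = 1/(24.1×36.1) = 0.001149 K/W
R_gypsum plaster = L/(kA) = 0.06/(0.222×36.1) = 0.007487 K/W
R_phenolic foam = L/(kA) = 0.125/(0.0245×36.1) = 0.1413 K/W
R_common brick = L/(kA) = 0.15/(0.76×36.1) = 0.005467 K/W
R_outer film = 1/(h_o·A) = 1/(5.3×36.1) = 0.005227 K/W
R_total = 0.1607 K/W;  Q = ΔT/R_total = 19/0.1607 = 118.3 W
T_interface = T_inner − Q·ΣR(inner→interface) = 17 − 118×0.15

T ≈ -0.735 °C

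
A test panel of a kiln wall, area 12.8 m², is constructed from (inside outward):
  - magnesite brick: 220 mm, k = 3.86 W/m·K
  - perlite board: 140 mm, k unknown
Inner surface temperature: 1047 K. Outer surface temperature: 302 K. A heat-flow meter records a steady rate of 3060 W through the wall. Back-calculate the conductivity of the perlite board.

k ≈ 0.0458 W/(m·K)

Thermal resistances in series:
R_magnesite brick = L/(kA) = 0.22/(3.86×12.8) = 0.004453 K/W
Sum of known resistances R_other = 0.004453 K/W
Total R = ΔT/Q = 745/3060 = 0.2435 K/W
R_perlite board = R_total − R_other = 0.239 K/W
k = L/(R·A) = 0.14/(0.239×12.8)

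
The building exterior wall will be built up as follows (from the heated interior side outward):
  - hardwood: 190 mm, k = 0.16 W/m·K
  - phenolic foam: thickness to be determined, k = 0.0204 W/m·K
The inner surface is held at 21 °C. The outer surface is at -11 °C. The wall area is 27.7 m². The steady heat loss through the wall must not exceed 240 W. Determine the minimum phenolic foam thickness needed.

Treating each layer as a thermal resistance in series:
R_hardwood = L/(kA) = 0.19/(0.16×27.7) = 0.04287 K/W
Sum of the known resistances R_other = 0.04287 K/W
Required total resistance R_tot = ΔT/Q_allow = 32/240 = 0.1333 K/W
R_phenolic foam = R_tot − R_other = 0.09046 K/W
L = R·k·A = 0.09046×0.0204×27.7

L ≈ 51.1 mm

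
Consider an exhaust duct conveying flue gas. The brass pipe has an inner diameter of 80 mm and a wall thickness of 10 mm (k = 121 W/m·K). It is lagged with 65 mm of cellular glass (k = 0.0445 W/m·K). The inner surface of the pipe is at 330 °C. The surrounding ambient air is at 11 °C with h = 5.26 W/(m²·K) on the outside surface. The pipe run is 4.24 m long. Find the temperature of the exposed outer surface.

Per-layer cylindrical resistances, series-summed:
R_brass pipe wall = ln(50/40)/(2π×121×4.24) = 6.922×10^-5 K/W
R_cellular glass = ln(115/50)/(2π×0.0445×4.24) = 0.7026 K/W
R_outer film = 1/(h_o·2πr_oL) = 1/(5.26×2π×0.115×4.24) = 0.06205 K/W
R_total = 0.7647 K/W
Q = ΔT/R_total = 319/0.7647
Q = 417 W
T_interface = T_inner − Q·ΣR(inner→interface) = 330 − 417×0.7026

T ≈ 36.9 °C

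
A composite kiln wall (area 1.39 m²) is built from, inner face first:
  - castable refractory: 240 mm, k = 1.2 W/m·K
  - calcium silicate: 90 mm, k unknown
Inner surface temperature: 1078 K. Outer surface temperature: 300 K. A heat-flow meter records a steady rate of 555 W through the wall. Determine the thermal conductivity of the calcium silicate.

Thermal resistances in series:
R_castable refractory = L/(kA) = 0.24/(1.2×1.39) = 0.1439 K/W
Sum of known resistances R_other = 0.1439 K/W
Total R = ΔT/Q = 778/555 = 1.402 K/W
R_calcium silicate = R_total − R_other = 1.258 K/W
k = L/(R·A) = 0.09/(1.258×1.39)

k ≈ 0.0515 W/(m·K)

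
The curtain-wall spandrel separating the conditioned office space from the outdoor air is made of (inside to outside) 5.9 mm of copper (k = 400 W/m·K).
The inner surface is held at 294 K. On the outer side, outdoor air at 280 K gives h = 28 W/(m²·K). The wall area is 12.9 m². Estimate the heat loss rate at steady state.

Q ≈ 5050 W

Treating each layer as a thermal resistance in series:
R_copper = L/(kA) = 0.0059/(400×12.9) = 1.143×10^-6 K/W
R_outer film = 1/(h_o·A) = 1/(28×12.9) = 0.002769 K/W
R_total = 0.00277 K/W
Q = ΔT / R_total = 14 / 0.00277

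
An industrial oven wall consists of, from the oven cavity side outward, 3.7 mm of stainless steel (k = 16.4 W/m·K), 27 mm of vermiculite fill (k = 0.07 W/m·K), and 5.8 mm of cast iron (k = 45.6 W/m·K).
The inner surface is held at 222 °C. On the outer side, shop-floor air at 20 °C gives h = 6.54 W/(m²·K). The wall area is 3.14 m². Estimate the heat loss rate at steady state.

Model the wall as resistances in series:
R_stainless steel = L/(kA) = 0.0037/(16.4×3.14) = 7.185×10^-5 K/W
R_vermiculite fill = L/(kA) = 0.027/(0.07×3.14) = 0.1228 K/W
R_cast iron = L/(kA) = 0.0058/(45.6×3.14) = 4.051×10^-5 K/W
R_outer film = 1/(h_o·A) = 1/(6.54×3.14) = 0.0487 K/W
R_total = 0.1716 K/W
Q = ΔT / R_total = 202 / 0.1716

Q ≈ 1180 W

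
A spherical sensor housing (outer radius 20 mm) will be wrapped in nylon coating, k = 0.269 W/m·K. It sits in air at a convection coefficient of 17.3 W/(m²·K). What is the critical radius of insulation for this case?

r_cr ≈ 31.1 mm

For a sphere r_cr = 2k/h = 2×0.269/17.3
r_cr = 31.1 mm; since the bare radius (20 mm) is below r_cr, adding a thin layer of insulation will *increase* heat loss.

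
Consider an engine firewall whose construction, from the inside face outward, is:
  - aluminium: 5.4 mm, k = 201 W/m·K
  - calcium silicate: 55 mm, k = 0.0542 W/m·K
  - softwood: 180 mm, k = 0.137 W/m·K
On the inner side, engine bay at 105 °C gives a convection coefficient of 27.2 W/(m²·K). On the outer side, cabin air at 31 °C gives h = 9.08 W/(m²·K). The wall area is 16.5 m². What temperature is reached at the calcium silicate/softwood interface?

T ≈ 73.6 °C

Thermal resistances in series:
R_inner film = 1/(h_i·A) = 1/(27.2×16.5) = 0.002228 K/W
R_aluminium = L/(kA) = 0.0054/(201×16.5) = 1.628×10^-6 K/W
R_calcium silicate = L/(kA) = 0.055/(0.0542×16.5) = 0.0615 K/W
R_softwood = L/(kA) = 0.18/(0.137×16.5) = 0.07963 K/W
R_outer film = 1/(h_o·A) = 1/(9.08×16.5) = 0.006675 K/W
R_total = 0.15 K/W;  Q = ΔT/R_total = 74/0.15 = 493.2 W
T_interface = T_inner − Q·ΣR(inner→interface) = 105 − 493×0.06373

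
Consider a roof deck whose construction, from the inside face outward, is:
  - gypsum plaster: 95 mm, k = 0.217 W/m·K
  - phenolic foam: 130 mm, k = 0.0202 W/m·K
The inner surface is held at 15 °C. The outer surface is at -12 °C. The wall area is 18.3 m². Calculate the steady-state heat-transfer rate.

Q ≈ 71.9 W

Treating each layer as a thermal resistance in series:
R_gypsum plaster = L/(kA) = 0.095/(0.217×18.3) = 0.02392 K/W
R_phenolic foam = L/(kA) = 0.13/(0.0202×18.3) = 0.3517 K/W
R_total = 0.3756 K/W
Q = ΔT / R_total = 27 / 0.3756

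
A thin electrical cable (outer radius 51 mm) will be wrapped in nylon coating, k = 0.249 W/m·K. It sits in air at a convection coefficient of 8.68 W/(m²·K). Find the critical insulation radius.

r_cr ≈ 28.7 mm

For a cylinder r_cr = k/h = 0.249/8.68
r_cr = 28.7 mm; since the bare radius (51 mm) is above r_cr, any added insulation will reduce heat loss.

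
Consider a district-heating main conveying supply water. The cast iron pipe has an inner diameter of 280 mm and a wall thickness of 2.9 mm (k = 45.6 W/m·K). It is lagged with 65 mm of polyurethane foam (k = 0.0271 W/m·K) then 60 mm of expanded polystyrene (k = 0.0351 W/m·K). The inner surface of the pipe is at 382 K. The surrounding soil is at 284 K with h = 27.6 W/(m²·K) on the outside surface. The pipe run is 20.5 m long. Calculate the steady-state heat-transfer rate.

Q ≈ 596 W

Treating each annulus and film as a series resistance:
R_cast iron pipe wall = ln(142.9/140)/(2π×45.6×20.5) = 3.491×10^-6 K/W
R_polyurethane foam = ln(207.9/142.9)/(2π×0.0271×20.5) = 0.1074 K/W
R_expanded polystyrene = ln(267.9/207.9)/(2π×0.0351×20.5) = 0.05608 K/W
R_outer film = 1/(h_o·2πr_oL) = 1/(27.6×2π×0.2679×20.5) = 0.00105 K/W
R_total = 0.1645 K/W
Q = ΔT/R_total = 98/0.1645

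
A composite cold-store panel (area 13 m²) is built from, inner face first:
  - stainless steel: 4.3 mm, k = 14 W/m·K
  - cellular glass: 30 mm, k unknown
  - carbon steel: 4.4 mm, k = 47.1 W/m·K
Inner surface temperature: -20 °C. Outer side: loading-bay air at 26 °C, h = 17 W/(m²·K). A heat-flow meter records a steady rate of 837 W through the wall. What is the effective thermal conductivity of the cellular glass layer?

k ≈ 0.0458 W/(m·K)

Using the resistance-network approach (series):
R_stainless steel = L/(kA) = 0.0043/(14×13) = 2.363×10^-5 K/W
R_carbon steel = L/(kA) = 0.0044/(47.1×13) = 7.186×10^-6 K/W
R_outer film = 1/(h_o·A) = 1/(17×13) = 0.004525 K/W
Sum of known resistances R_other = 0.004556 K/W
Total R = ΔT/Q = 46/837 = 0.05496 K/W
R_cellular glass = R_total − R_other = 0.0504 K/W
k = L/(R·A) = 0.03/(0.0504×13)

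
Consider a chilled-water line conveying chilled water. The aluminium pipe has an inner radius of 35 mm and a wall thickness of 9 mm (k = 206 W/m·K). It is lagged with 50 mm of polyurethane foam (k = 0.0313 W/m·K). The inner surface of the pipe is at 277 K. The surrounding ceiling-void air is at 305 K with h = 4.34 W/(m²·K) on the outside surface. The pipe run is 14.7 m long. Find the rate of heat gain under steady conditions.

Q ≈ 96.8 W

Cylindrical conduction, so R = ln(r₂/r₁)/(2πkL) per layer, in series:
R_aluminium pipe wall = ln(44/35)/(2π×206×14.7) = 1.203×10^-5 K/W
R_polyurethane foam = ln(94/44)/(2π×0.0313×14.7) = 0.2626 K/W
R_outer film = 1/(h_o·2πr_oL) = 1/(4.34×2π×0.094×14.7) = 0.02654 K/W
R_total = 0.2891 K/W
Q = ΔT/R_total = 28/0.2891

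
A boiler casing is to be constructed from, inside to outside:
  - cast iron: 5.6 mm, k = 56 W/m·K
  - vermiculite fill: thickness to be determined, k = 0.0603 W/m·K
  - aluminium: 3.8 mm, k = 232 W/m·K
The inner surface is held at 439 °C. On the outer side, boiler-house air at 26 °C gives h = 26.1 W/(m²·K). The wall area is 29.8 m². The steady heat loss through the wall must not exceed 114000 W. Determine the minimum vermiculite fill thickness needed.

L ≈ 4.19 mm

Treating each layer as a thermal resistance in series:
R_cast iron = L/(kA) = 0.0056/(56×29.8) = 3.356×10^-6 K/W
R_aluminium = L/(kA) = 0.0038/(232×29.8) = 5.496×10^-7 K/W
R_outer film = 1/(h_o·A) = 1/(26.1×29.8) = 0.001286 K/W
Sum of the known resistances R_other = 0.00129 K/W
Required total resistance R_tot = ΔT/Q_allow = 413/114000 = 0.003623 K/W
R_vermiculite fill = R_tot − R_other = 0.002333 K/W
L = R·k·A = 0.002333×0.0603×29.8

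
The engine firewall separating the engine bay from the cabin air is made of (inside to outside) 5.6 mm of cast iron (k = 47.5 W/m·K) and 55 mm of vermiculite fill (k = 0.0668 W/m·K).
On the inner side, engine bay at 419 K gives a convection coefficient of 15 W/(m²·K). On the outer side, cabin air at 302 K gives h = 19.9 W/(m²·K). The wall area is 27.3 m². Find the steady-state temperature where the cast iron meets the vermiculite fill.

T ≈ 411 K

Model the wall as resistances in series:
R_inner film = 1/(h_i·A) = 1/(15×27.3) = 0.002442 K/W
R_cast iron = L/(kA) = 0.0056/(47.5×27.3) = 4.318×10^-6 K/W
R_vermiculite fill = L/(kA) = 0.055/(0.0668×27.3) = 0.03016 K/W
R_outer film = 1/(h_o·A) = 1/(19.9×27.3) = 0.001841 K/W
R_total = 0.03445 K/W;  Q = ΔT/R_total = 117/0.03445 = 3397 W
T_interface = T_inner − Q·ΣR(inner→interface) = 419 − 3400×0.002446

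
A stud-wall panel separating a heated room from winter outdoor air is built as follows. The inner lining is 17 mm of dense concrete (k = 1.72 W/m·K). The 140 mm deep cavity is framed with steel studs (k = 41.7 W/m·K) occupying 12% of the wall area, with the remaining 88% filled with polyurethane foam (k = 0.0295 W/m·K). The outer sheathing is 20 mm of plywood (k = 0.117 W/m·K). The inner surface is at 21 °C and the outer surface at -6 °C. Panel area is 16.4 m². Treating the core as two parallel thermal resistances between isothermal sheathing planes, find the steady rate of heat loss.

Sheathing layers in series; stud and cavity paths in parallel between them.
R_inner = 0.017/(1.72×16.4) = 6.027×10^-4 K/W
R_stud  = 0.14/(41.7×0.12×16.4) = 0.001706 K/W
R_cav   = 0.14/(0.0295×0.88×16.4) = 0.3288 K/W
1/R_core = 1/R_stud + 1/R_cav → R_core = 0.001697 K/W
R_outer = 0.02/(0.117×16.4) = 0.01042 K/W
R_total = 0.01272 K/W
Q = ΔT/R_total = 27/0.01272

Q ≈ 2120 W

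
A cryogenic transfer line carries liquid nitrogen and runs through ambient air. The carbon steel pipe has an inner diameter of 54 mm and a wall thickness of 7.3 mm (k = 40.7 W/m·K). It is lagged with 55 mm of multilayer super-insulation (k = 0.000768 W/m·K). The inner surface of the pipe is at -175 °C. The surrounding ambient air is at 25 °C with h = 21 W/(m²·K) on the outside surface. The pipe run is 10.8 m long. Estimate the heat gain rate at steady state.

Cylindrical conduction, so R = ln(r₂/r₁)/(2πkL) per layer, in series:
R_carbon steel pipe wall = ln(34.3/27)/(2π×40.7×10.8) = 8.665×10^-5 K/W
R_multilayer super-insulation = ln(89.3/34.3)/(2π×0.000768×10.8) = 18.36 K/W
R_outer film = 1/(h_o·2πr_oL) = 1/(21×2π×0.0893×10.8) = 0.007858 K/W
R_total = 18.37 K/W
Q = ΔT/R_total = 200/18.37

Q ≈ 10.9 W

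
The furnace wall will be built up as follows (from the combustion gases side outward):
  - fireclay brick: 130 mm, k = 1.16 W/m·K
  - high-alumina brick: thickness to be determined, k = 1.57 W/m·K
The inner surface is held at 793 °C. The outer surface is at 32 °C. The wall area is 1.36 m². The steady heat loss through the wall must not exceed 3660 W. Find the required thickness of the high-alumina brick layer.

Series thermal resistances:
R_fireclay brick = L/(kA) = 0.13/(1.16×1.36) = 0.0824 K/W
Sum of the known resistances R_other = 0.0824 K/W
Required total resistance R_tot = ΔT/Q_allow = 761/3660 = 0.2079 K/W
R_high-alumina brick = R_tot − R_other = 0.1255 K/W
L = R·k·A = 0.1255×1.57×1.36

L ≈ 268 mm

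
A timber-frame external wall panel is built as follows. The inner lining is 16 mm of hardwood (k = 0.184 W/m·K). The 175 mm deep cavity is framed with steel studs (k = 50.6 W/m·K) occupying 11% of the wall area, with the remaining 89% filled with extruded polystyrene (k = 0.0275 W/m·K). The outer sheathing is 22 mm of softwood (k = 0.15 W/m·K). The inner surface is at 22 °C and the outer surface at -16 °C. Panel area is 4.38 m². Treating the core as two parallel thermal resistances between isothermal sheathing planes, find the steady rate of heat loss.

Sheathing layers in series; stud and cavity paths in parallel between them.
R_inner = 0.016/(0.184×4.38) = 0.01985 K/W
R_stud  = 0.175/(50.6×0.11×4.38) = 0.007178 K/W
R_cav   = 0.175/(0.0275×0.89×4.38) = 1.632 K/W
1/R_core = 1/R_stud + 1/R_cav → R_core = 0.007147 K/W
R_outer = 0.022/(0.15×4.38) = 0.03349 K/W
R_total = 0.06049 K/W
Q = ΔT/R_total = 38/0.06049

Q ≈ 628 W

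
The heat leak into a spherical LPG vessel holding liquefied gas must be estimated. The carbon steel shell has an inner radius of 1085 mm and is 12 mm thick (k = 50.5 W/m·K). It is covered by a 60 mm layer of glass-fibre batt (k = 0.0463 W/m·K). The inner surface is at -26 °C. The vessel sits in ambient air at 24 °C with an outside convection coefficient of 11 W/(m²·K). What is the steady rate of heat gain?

Q ≈ 577 W

For a spherical shell R = (1/r₁ − 1/r₂)/(4πk); film R = 1/(h·4πr²). In series:
R_carbon steel shell = (1/1.085 − 1/1.097)/(4π×50.5) = 1.589×10^-5 K/W
R_glass-fibre batt = (1/1.097 − 1/1.157)/(4π×0.0463) = 0.08125 K/W
R_outer film = 1/(h·4πr_o²) = 1/(11×4π×1.157²) = 0.005404 K/W
R_total = 0.08667 K/W
Q = ΔT/R_total = 50/0.08667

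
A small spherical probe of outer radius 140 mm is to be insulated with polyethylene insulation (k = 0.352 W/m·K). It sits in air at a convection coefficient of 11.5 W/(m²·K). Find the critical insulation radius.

For a sphere r_cr = 2k/h = 2×0.352/11.5
r_cr = 61.2 mm; since the bare radius (140 mm) is above r_cr, any added insulation will reduce heat loss.

r_cr ≈ 61.2 mm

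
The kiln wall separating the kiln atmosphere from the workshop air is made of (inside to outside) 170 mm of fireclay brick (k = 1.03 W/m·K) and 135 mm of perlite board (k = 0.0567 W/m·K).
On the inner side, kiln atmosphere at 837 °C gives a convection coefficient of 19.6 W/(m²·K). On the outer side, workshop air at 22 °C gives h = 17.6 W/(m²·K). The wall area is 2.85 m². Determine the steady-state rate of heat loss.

Thermal resistances in series:
R_inner film = 1/(h_i·A) = 1/(19.6×2.85) = 0.0179 K/W
R_fireclay brick = L/(kA) = 0.17/(1.03×2.85) = 0.05791 K/W
R_perlite board = L/(kA) = 0.135/(0.0567×2.85) = 0.8354 K/W
R_outer film = 1/(h_o·A) = 1/(17.6×2.85) = 0.01994 K/W
R_total = 0.9312 K/W
Q = ΔT / R_total = 815 / 0.9312

Q ≈ 875 W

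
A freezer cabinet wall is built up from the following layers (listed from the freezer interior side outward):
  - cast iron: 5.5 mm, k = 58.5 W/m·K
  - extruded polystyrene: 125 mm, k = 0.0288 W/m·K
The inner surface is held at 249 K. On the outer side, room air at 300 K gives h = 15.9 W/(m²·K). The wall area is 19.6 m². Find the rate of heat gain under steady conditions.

Thermal resistances in series:
R_cast iron = L/(kA) = 0.0055/(58.5×19.6) = 4.797×10^-6 K/W
R_extruded polystyrene = L/(kA) = 0.125/(0.0288×19.6) = 0.2214 K/W
R_outer film = 1/(h_o·A) = 1/(15.9×19.6) = 0.003209 K/W
R_total = 0.2247 K/W
Q = ΔT / R_total = 51 / 0.2247

Q ≈ 227 W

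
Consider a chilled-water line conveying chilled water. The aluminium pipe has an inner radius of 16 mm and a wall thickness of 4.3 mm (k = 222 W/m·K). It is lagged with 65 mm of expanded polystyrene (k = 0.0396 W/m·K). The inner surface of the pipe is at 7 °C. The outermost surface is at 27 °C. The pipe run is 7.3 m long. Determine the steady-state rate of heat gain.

Q ≈ 25.3 W

Per-layer cylindrical resistances, series-summed:
R_aluminium pipe wall = ln(20.3/16)/(2π×222×7.3) = 2.338×10^-5 K/W
R_expanded polystyrene = ln(85.3/20.3)/(2π×0.0396×7.3) = 0.7904 K/W
R_total = 0.7904 K/W
Q = ΔT/R_total = 20/0.7904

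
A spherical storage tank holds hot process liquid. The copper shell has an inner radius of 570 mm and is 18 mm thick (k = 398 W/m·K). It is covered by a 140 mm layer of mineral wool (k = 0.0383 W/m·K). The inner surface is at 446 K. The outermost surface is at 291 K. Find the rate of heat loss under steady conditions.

Q ≈ 228 W

Spherical conduction: R = (1/r_in − 1/r_out)/(4πk) per layer; series-sum.
R_copper shell = (1/0.57 − 1/0.588)/(4π×398) = 1.074×10^-5 K/W
R_mineral wool = (1/0.588 − 1/0.728)/(4π×0.0383) = 0.6795 K/W
R_total = 0.6795 K/W
Q = ΔT/R_total = 155/0.6795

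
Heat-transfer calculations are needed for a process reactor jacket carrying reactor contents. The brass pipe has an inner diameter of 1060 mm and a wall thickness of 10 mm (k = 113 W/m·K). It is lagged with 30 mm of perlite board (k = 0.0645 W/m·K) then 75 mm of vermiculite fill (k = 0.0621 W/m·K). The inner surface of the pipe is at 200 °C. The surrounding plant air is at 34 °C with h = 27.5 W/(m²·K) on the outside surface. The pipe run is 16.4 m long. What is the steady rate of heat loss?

Q ≈ 5930 W

For a radial system each layer contributes R = ln(r_out/r_in)/(2πkL); films add R = 1/(hA).
R_brass pipe wall = ln(540/530)/(2π×113×16.4) = 1.605×10^-6 K/W
R_perlite board = ln(570/540)/(2π×0.0645×16.4) = 0.008135 K/W
R_vermiculite fill = ln(645/570)/(2π×0.0621×16.4) = 0.01932 K/W
R_outer film = 1/(h_o·2πr_oL) = 1/(27.5×2π×0.645×16.4) = 5.471×10^-4 K/W
R_total = 0.028 K/W
Q = ΔT/R_total = 166/0.028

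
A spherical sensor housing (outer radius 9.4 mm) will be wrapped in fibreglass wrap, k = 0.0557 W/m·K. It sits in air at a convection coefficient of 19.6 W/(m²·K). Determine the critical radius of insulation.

For a sphere r_cr = 2k/h = 2×0.0557/19.6
r_cr = 5.68 mm; since the bare radius (9.4 mm) is above r_cr, any added insulation will reduce heat loss.

r_cr ≈ 5.68 mm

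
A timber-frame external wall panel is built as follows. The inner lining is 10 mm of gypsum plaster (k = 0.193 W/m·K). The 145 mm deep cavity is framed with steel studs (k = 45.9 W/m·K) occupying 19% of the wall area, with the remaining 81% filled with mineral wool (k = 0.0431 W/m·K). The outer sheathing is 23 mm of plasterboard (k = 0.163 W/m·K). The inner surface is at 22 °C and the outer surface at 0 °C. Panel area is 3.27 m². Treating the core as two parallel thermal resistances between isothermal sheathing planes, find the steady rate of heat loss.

Sheathing layers in series; stud and cavity paths in parallel between them.
R_inner = 0.01/(0.193×3.27) = 0.01585 K/W
R_stud  = 0.145/(45.9×0.19×3.27) = 0.005085 K/W
R_cav   = 0.145/(0.0431×0.81×3.27) = 1.27 K/W
1/R_core = 1/R_stud + 1/R_cav → R_core = 0.005064 K/W
R_outer = 0.023/(0.163×3.27) = 0.04315 K/W
R_total = 0.06406 K/W
Q = ΔT/R_total = 22/0.06406

Q ≈ 343 W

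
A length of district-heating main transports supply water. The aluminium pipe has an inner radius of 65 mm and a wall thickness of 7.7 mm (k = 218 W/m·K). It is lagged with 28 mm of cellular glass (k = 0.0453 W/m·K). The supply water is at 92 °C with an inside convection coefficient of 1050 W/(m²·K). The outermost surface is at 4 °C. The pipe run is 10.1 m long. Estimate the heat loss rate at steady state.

Radial resistances (cylindrical: R_cond = ln(r_o/r_i)/(2πkL), R_conv = 1/(h·2πrL)):
R_inner film = 1/(h_i·2πr₁L) = 1/(1050×2π×0.065×10.1) = 2.309×10^-4 K/W
R_aluminium pipe wall = ln(72.7/65)/(2π×218×10.1) = 8.092×10^-6 K/W
R_cellular glass = ln(100.7/72.7)/(2π×0.0453×10.1) = 0.1133 K/W
R_total = 0.1136 K/W
Q = ΔT/R_total = 88/0.1136

Q ≈ 775 W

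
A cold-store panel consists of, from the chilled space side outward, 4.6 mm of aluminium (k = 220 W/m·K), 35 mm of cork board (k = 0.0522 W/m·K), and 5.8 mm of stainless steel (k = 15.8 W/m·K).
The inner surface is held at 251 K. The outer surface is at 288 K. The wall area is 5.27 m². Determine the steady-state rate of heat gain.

Series thermal resistances:
R_aluminium = L/(kA) = 0.0046/(220×5.27) = 3.968×10^-6 K/W
R_cork board = L/(kA) = 0.035/(0.0522×5.27) = 0.1272 K/W
R_stainless steel = L/(kA) = 0.0058/(15.8×5.27) = 6.966×10^-5 K/W
R_total = 0.1273 K/W
Q = ΔT / R_total = 37 / 0.1273

Q ≈ 291 W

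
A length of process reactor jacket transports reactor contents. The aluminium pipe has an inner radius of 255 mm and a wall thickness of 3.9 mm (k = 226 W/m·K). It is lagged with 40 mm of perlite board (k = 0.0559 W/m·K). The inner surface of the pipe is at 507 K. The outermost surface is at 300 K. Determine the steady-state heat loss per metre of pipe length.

q′ ≈ 506 W/m

Per-layer cylindrical resistances, series-summed:
R_aluminium pipe wall = ln(258.9/255)/(2π×226×1) = 1.069×10^-5 K/W
R_perlite board = ln(298.9/258.9)/(2π×0.0559×1) = 0.409 K/W
R_total = 0.4091 K/W
Q = ΔT/R_total = 207/0.4091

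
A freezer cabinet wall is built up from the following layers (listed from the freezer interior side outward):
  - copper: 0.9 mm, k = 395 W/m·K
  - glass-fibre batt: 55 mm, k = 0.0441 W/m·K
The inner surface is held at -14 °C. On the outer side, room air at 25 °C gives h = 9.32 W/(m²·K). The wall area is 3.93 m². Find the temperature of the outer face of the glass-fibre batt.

Using the resistance-network approach (series):
R_copper = L/(kA) = 0.0009/(395×3.93) = 5.798×10^-7 K/W
R_glass-fibre batt = L/(kA) = 0.055/(0.0441×3.93) = 0.3173 K/W
R_outer film = 1/(h_o·A) = 1/(9.32×3.93) = 0.0273 K/W
R_total = 0.3446 K/W;  Q = ΔT/R_total = 39/0.3446 = 113.2 W
T_interface = T_inner + Q·ΣR(inner→interface) = -14 + 113×0.3173

T ≈ 21.9 °C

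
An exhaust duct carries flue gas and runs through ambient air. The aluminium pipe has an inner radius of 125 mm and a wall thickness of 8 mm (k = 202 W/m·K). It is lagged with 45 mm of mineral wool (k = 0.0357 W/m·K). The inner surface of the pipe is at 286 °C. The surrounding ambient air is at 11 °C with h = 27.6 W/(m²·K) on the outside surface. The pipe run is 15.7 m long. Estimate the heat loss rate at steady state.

Q ≈ 3240 W

For a radial system each layer contributes R = ln(r_out/r_in)/(2πkL); films add R = 1/(hA).
R_aluminium pipe wall = ln(133/125)/(2π×202×15.7) = 3.113×10^-6 K/W
R_mineral wool = ln(178/133)/(2π×0.0357×15.7) = 0.08275 K/W
R_outer film = 1/(h_o·2πr_oL) = 1/(27.6×2π×0.178×15.7) = 0.002063 K/W
R_total = 0.08482 K/W
Q = ΔT/R_total = 275/0.08482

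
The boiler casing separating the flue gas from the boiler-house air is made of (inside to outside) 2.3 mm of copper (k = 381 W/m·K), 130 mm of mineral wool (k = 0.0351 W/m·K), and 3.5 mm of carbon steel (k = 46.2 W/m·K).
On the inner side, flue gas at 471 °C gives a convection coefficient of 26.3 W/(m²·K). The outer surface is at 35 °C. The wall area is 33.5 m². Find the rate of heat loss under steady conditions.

Q ≈ 3900 W

Using the resistance-network approach (series):
R_inner film = 1/(h_i·A) = 1/(26.3×33.5) = 0.001135 K/W
R_copper = L/(kA) = 0.0023/(381×33.5) = 1.802×10^-7 K/W
R_mineral wool = L/(kA) = 0.13/(0.0351×33.5) = 0.1106 K/W
R_carbon steel = L/(kA) = 0.0035/(46.2×33.5) = 2.261×10^-6 K/W
R_total = 0.1117 K/W
Q = ΔT / R_total = 436 / 0.1117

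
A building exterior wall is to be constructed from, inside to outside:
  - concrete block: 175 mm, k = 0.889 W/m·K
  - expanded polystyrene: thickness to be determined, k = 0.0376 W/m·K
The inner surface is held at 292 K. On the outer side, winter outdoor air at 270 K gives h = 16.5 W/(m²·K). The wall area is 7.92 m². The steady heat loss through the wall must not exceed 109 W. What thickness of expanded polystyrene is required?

L ≈ 50.4 mm

Using the resistance-network approach (series):
R_concrete block = L/(kA) = 0.175/(0.889×7.92) = 0.02485 K/W
R_outer film = 1/(h_o·A) = 1/(16.5×7.92) = 0.007652 K/W
Sum of the known resistances R_other = 0.03251 K/W
Required total resistance R_tot = ΔT/Q_allow = 22/109 = 0.2018 K/W
R_expanded polystyrene = R_tot − R_other = 0.1693 K/W
L = R·k·A = 0.1693×0.0376×7.92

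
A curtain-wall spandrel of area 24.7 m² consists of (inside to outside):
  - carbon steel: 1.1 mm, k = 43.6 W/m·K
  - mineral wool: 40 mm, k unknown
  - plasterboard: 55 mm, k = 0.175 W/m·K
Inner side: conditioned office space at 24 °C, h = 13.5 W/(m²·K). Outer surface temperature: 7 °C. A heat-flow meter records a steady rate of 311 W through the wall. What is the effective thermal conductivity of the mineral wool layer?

k ≈ 0.0416 W/(m·K)

Model the wall as resistances in series:
R_inner film = 1/(h_i·A) = 1/(13.5×24.7) = 0.002999 K/W
R_carbon steel = L/(kA) = 0.0011/(43.6×24.7) = 1.021×10^-6 K/W
R_plasterboard = L/(kA) = 0.055/(0.175×24.7) = 0.01272 K/W
Sum of known resistances R_other = 0.01572 K/W
Total R = ΔT/Q = 17/311 = 0.05466 K/W
R_mineral wool = R_total − R_other = 0.03894 K/W
k = L/(R·A) = 0.04/(0.03894×24.7)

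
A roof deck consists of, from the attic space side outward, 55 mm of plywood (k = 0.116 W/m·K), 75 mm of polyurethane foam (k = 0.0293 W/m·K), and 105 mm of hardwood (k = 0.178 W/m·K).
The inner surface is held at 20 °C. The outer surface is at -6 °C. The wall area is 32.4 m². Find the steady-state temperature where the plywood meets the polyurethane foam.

Model the wall as resistances in series:
R_plywood = L/(kA) = 0.055/(0.116×32.4) = 0.01463 K/W
R_polyurethane foam = L/(kA) = 0.075/(0.0293×32.4) = 0.079 K/W
R_hardwood = L/(kA) = 0.105/(0.178×32.4) = 0.01821 K/W
R_total = 0.1118 K/W;  Q = ΔT/R_total = 26/0.1118 = 232.5 W
T_interface = T_inner − Q·ΣR(inner→interface) = 20 − 232×0.01463

T ≈ 16.6 °C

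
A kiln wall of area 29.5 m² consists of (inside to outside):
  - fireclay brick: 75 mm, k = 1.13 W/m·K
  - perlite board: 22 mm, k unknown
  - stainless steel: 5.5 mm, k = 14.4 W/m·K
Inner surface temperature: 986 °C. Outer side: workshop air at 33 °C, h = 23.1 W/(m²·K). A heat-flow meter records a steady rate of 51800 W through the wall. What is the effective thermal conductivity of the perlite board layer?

Treating each layer as a thermal resistance in series:
R_fireclay brick = L/(kA) = 0.075/(1.13×29.5) = 0.00225 K/W
R_stainless steel = L/(kA) = 0.0055/(14.4×29.5) = 1.295×10^-5 K/W
R_outer film = 1/(h_o·A) = 1/(23.1×29.5) = 0.001467 K/W
Sum of known resistances R_other = 0.00373 K/W
Total R = ΔT/Q = 953/51800 = 0.0184 K/W
R_perlite board = R_total − R_other = 0.01467 K/W
k = L/(R·A) = 0.022/(0.01467×29.5)

k ≈ 0.0508 W/(m·K)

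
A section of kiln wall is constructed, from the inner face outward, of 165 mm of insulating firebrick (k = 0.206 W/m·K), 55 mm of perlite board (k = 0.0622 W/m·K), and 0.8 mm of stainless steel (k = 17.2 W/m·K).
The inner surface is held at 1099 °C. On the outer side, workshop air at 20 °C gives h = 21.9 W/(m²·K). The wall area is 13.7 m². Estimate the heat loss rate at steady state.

Q ≈ 8540 W

Thermal resistances in series:
R_insulating firebrick = L/(kA) = 0.165/(0.206×13.7) = 0.05847 K/W
R_perlite board = L/(kA) = 0.055/(0.0622×13.7) = 0.06454 K/W
R_stainless steel = L/(kA) = 0.0008/(17.2×13.7) = 3.395×10^-6 K/W
R_outer film = 1/(h_o·A) = 1/(21.9×13.7) = 0.003333 K/W
R_total = 0.1263 K/W
Q = ΔT / R_total = 1079 / 0.1263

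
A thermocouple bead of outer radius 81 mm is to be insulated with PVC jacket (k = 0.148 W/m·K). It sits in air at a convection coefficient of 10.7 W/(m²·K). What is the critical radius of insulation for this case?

r_cr ≈ 27.7 mm

For a sphere r_cr = 2k/h = 2×0.148/10.7
r_cr = 27.7 mm; since the bare radius (81 mm) is above r_cr, any added insulation will reduce heat loss.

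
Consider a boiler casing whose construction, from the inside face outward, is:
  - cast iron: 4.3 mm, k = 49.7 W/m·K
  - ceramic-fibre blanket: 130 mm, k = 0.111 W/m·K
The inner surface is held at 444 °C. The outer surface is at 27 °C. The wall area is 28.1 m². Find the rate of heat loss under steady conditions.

Using the resistance-network approach (series):
R_cast iron = L/(kA) = 0.0043/(49.7×28.1) = 3.079×10^-6 K/W
R_ceramic-fibre blanket = L/(kA) = 0.13/(0.111×28.1) = 0.04168 K/W
R_total = 0.04168 K/W
Q = ΔT / R_total = 417 / 0.04168

Q ≈ 10000 W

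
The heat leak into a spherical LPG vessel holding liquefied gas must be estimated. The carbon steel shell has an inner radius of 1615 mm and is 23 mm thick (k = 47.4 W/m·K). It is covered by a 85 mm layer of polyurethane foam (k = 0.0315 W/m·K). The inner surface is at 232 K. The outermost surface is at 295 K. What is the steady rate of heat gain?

Q ≈ 828 W

For a spherical shell R = (1/r₁ − 1/r₂)/(4πk); film R = 1/(h·4πr²). In series:
R_carbon steel shell = (1/1.615 − 1/1.638)/(4π×47.4) = 1.46×10^-5 K/W
R_polyurethane foam = (1/1.638 − 1/1.723)/(4π×0.0315) = 0.07609 K/W
R_total = 0.0761 K/W
Q = ΔT/R_total = 63/0.0761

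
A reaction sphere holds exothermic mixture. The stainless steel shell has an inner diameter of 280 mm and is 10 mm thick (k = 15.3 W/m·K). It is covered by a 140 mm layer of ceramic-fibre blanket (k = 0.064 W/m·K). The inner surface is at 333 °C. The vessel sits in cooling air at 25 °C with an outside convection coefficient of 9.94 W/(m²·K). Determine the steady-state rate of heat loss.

Q ≈ 75.1 W

Each spherical layer contributes R = (1/r_i − 1/r_o)/(4πk):
R_stainless steel shell = (1/0.14 − 1/0.15)/(4π×15.3) = 0.002477 K/W
R_ceramic-fibre blanket = (1/0.15 − 1/0.29)/(4π×0.064) = 4.002 K/W
R_outer film = 1/(h·4πr_o²) = 1/(9.94×4π×0.29²) = 0.09519 K/W
R_total = 4.099 K/W
Q = ΔT/R_total = 308/4.099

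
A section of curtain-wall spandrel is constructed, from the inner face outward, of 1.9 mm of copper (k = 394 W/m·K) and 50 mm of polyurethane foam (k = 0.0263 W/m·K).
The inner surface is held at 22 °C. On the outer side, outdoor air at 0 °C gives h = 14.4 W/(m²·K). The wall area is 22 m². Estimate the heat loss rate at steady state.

Model the wall as resistances in series:
R_copper = L/(kA) = 0.0019/(394×22) = 2.192×10^-7 K/W
R_polyurethane foam = L/(kA) = 0.05/(0.0263×22) = 0.08642 K/W
R_outer film = 1/(h_o·A) = 1/(14.4×22) = 0.003157 K/W
R_total = 0.08957 K/W
Q = ΔT / R_total = 22 / 0.08957

Q ≈ 246 W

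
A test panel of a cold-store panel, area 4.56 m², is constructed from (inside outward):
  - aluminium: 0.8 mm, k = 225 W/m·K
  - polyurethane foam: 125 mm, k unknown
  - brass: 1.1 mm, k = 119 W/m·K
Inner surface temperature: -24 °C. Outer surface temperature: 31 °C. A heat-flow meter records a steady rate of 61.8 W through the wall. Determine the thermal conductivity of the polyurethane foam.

k ≈ 0.0308 W/(m·K)

Series thermal resistances:
R_aluminium = L/(kA) = 0.0008/(225×4.56) = 7.797×10^-7 K/W
R_brass = L/(kA) = 0.0011/(119×4.56) = 2.027×10^-6 K/W
Sum of known resistances R_other = 2.807×10^-6 K/W
Total R = ΔT/Q = 55/61.8 = 0.89 K/W
R_polyurethane foam = R_total − R_other = 0.89 K/W
k = L/(R·A) = 0.125/(0.89×4.56)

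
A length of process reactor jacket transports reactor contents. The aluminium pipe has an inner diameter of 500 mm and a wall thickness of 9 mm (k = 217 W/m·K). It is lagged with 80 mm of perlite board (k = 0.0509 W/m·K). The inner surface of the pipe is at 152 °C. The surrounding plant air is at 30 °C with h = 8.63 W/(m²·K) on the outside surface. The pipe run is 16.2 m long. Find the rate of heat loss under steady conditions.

Radial resistances (cylindrical: R_cond = ln(r_o/r_i)/(2πkL), R_conv = 1/(h·2πrL)):
R_aluminium pipe wall = ln(259/250)/(2π×217×16.2) = 1.601×10^-6 K/W
R_perlite board = ln(339/259)/(2π×0.0509×16.2) = 0.05195 K/W
R_outer film = 1/(h_o·2πr_oL) = 1/(8.63×2π×0.339×16.2) = 0.003358 K/W
R_total = 0.05531 K/W
Q = ΔT/R_total = 122/0.05531

Q ≈ 2210 W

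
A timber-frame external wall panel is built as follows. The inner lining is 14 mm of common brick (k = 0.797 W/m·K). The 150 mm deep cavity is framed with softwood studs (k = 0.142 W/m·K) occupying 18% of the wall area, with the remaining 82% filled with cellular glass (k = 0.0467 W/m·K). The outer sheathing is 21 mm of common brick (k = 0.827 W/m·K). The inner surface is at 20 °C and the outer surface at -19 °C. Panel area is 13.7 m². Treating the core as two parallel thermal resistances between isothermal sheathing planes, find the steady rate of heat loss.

Sheathing layers in series; stud and cavity paths in parallel between them.
R_inner = 0.014/(0.797×13.7) = 0.001282 K/W
R_stud  = 0.15/(0.142×0.18×13.7) = 0.4284 K/W
R_cav   = 0.15/(0.0467×0.82×13.7) = 0.2859 K/W
1/R_core = 1/R_stud + 1/R_cav → R_core = 0.1715 K/W
R_outer = 0.021/(0.827×13.7) = 0.001854 K/W
R_total = 0.1746 K/W
Q = ΔT/R_total = 39/0.1746

Q ≈ 223 W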